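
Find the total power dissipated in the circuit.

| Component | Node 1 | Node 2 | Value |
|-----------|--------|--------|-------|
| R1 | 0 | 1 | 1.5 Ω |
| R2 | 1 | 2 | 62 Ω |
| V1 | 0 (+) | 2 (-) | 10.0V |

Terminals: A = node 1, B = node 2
Nodal analysis, taking node 2 as the 0 V reference.
Source V1 fixes V_0 = 10 V.
KCL at each unknown node (sum of currents leaving = 0; resistances in Ω):
  Node 1: (V_1 - 10)/1.5 + (V_1 - 0)/62 = 0
Collecting terms: 0.6828 × V_1 = 6.667  =>  V_1 = 9.764 V
Power in each resistor, P = (ΔV)²/R:
  P_R1 = (10 - 9.764)²/1.5 = 0.0372 W
  P_R2 = (9.764 - 0)²/62 = 1.538 W
P_total = P_R1 + P_R2 = 1.575 W

Final answer: 1.575 W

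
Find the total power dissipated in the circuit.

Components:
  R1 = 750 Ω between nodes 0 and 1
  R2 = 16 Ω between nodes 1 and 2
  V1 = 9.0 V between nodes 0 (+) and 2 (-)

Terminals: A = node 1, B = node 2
Nodal analysis, taking node 2 as the 0 V reference.
Source V1 fixes V_0 = 9 V.
KCL at each unknown node (sum of currents leaving = 0; resistances in Ω):
  Node 1: (V_1 - 9)/750 + (V_1 - 0)/16 = 0
Collecting terms: 0.06383 × V_1 = 0.012  =>  V_1 = 0.188 V
Power in each resistor, P = (ΔV)²/R:
  P_R1 = (9 - 0.188)²/750 = 0.1035 W
  P_R2 = (0.188 - 0)²/16 = 0.002209 W
P_total = P_R1 + P_R2 = 0.1057 W

Final answer: 0.1057 W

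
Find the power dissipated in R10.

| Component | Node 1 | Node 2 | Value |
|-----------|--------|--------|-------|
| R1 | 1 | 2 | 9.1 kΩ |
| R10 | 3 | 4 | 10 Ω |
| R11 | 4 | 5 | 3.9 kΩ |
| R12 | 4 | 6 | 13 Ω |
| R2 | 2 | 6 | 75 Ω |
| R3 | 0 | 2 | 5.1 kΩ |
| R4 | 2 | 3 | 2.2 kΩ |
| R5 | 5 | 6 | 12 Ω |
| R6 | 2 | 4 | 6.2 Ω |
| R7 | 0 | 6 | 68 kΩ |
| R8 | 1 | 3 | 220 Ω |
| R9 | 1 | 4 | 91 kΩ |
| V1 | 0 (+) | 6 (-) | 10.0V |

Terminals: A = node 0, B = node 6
Nodal analysis, taking node 6 as the 0 V reference.
Source V1 fixes V_0 = 10 V.
KCL at each unknown node (sum of currents leaving = 0; resistances in Ω):
  Node 1: (V_1 - V_2)/9100 + (V_1 - V_3)/220 + (V_1 - V_4)/91000 = 0
  Node 2: (V_2 - V_1)/9100 + (V_2 - 0)/75 + (V_2 - 10)/5100 + (V_2 - V_3)/2200 + (V_2 - V_4)/6.2 = 0
  Node 3: (V_3 - V_2)/2200 + (V_3 - V_1)/220 + (V_3 - V_4)/10 = 0
  Node 4: (V_4 - V_2)/6.2 + (V_4 - V_1)/91000 + (V_4 - V_3)/10 + (V_4 - V_5)/3900 + (V_4 - 0)/13 = 0
  Node 5: (V_5 - 0)/12 + (V_5 - V_4)/3900 = 0
Collecting terms (coefficients in siemens):
  0.004666·V_1 - 0.0001099·V_2 - 0.004545·V_3 - 0.00001099·V_4 = 0
  0.1754·V_2 - 0.0001099·V_1 - 0.0004545·V_3 - 0.1613·V_4 = 0.001961
  0.105·V_3 - 0.004545·V_1 - 0.0004545·V_2 - 0.1·V_4 = 0
  0.3385·V_4 - 0.00001099·V_1 - 0.1613·V_2 - 0.1·V_3 - 0.0002564·V_5 = 0
  0.08359·V_5 - 0.0002564·V_4 = 0
Solving these 5 simultaneous equations (Gaussian elimination) gives:
  V_1 = 0.02046 V, V_2 = 0.0298 V, V_3 = 0.02023 V, V_4 = 0.02018 V
  V_5 = 0.00006191 V
I_R10 = (V_3 - V_4)/R10 = (0.02023 - 0.02018)/10 = 0.000005374 A
P_R10 = I_R10² × R10 = (0.000005374)² × 10 = 0.0000000002888 W

Final answer: 2.888e-10 W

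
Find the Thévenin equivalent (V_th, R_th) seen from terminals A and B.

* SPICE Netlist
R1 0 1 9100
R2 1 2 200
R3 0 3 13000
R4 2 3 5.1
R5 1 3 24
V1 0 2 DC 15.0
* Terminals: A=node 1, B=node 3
Step 1 — V_th is the open-circuit voltage V_A - V_B (nothing connected across the terminals).
Nodal analysis, taking node 2 as the 0 V reference.
Source V1 fixes V_0 = 15 V.
KCL at each unknown node (sum of currents leaving = 0; resistances in Ω):
  Node 1: (V_1 - 15)/9100 + (V_1 - 0)/200 + (V_1 - V_3)/24 = 0
  Node 3: (V_3 - 15)/13000 + (V_3 - 0)/5.1 + (V_3 - V_1)/24 = 0
Collecting terms (coefficients in siemens):
  0.04678·V_1 - 0.04167·V_3 = 0.001648
  0.2378·V_3 - 0.04167·V_1 = 0.001154
Determinant D = (0.04678)(0.2378) - (-0.04167)(-0.04167) = 0.009388
V_1 = [(0.001648)(0.2378) - (-0.04167)(0.001154)]/D = 0.04688 V
V_3 = [(0.04678)(0.001154) - (0.001648)(-0.04167)]/D = 0.01306 V
V_th = V_1 - V_3 = 0.04688 - 0.01306 = 0.03381 V
Step 2 — R_th: zero the source — replace V1 by a short circuit (node 2 merges into node 0) — and find the resistance seen between A (node 1) and B (node 3).
Reduce the network between node 1 (A) and node 3 (B) by series/parallel combination:
  Rp1 = R1 ‖ R2 (parallel, both between nodes 0 and 1) = 1/(1/9100 + 1/200) = 195.7 Ω
  Rp2 = R3 ‖ R4 (parallel, both between nodes 0 and 3) = 1/(1/13000 + 1/5.1) = 5.098 Ω
  Rs1 = Rp1 + Rp2 (series, joined only at node 0) = 195.7 + 5.098 = 200.8 Ω
  Rp3 = R5 ‖ Rs1 (parallel, both between nodes 1 and 3) = 1/(1/24 + 1/200.8) = 21.44 Ω
R_th = 21.44 Ω

Final answer: V_th = 0.03381 V, R_th = 21.44 Ω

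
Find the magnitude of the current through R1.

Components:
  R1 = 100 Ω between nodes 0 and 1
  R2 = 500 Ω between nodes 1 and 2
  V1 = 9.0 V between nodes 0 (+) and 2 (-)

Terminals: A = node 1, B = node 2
Nodal analysis, taking node 2 as the 0 V reference.
Source V1 fixes V_0 = 9 V.
KCL at each unknown node (sum of currents leaving = 0; resistances in Ω):
  Node 1: (V_1 - 9)/100 + (V_1 - 0)/500 = 0
Collecting terms: 0.012 × V_1 = 0.09  =>  V_1 = 7.5 V
I_R1 = (V_0 - V_1)/R1 = (9 - 7.5)/100 = 0.015 A
|I_R1| = 0.015 A

Final answer: |I_R1| = 0.015 A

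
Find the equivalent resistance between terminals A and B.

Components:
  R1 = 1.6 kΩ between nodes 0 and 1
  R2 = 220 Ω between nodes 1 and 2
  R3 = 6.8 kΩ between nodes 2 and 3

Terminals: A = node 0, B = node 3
Reduce the network between node 0 (A) and node 3 (B) by series/parallel combination:
  Rs1 = R1 + R2 (series, joined only at node 1) = 1600 + 220 = 1820 Ω
  Rs2 = R3 + Rs1 (series, joined only at node 2) = 6800 + 1820 = 8620 Ω
R_eq = 8.62 kΩ

Final answer: 8.62 kΩ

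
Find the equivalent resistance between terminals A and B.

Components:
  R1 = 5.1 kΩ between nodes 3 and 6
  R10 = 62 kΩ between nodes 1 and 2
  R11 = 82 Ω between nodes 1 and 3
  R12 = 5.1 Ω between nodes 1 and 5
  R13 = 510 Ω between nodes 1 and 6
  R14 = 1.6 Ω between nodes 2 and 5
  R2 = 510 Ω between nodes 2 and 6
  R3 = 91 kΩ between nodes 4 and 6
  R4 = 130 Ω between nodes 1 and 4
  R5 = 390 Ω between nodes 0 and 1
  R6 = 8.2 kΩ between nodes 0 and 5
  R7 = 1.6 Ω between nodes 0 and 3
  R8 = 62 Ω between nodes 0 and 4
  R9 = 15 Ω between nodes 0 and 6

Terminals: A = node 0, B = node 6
The network is not a plain series/parallel combination. Inject a 1 A test current into terminal A (node 0) and return it from terminal B (node 6); then R_eq = V_A / (1 A).
Nodal analysis, taking node 6 as the 0 V reference.
Current source I_test pushes 1 A into node 0 and draws it out of node 6.
KCL at each unknown node (sum of currents leaving = 0; resistances in Ω):
  Node 0: (V_0 - V_1)/390 + (V_0 - V_5)/8200 + (V_0 - V_3)/1.6 + (V_0 - V_4)/62 + (V_0 - 0)/15 - 1 = 0
  Node 1: (V_1 - V_0)/390 + (V_1 - V_4)/130 + (V_1 - V_2)/62000 + (V_1 - V_3)/82 + (V_1 - V_5)/5.1 + (V_1 - 0)/510 = 0
  Node 2: (V_2 - V_1)/62000 + (V_2 - 0)/510 + (V_2 - V_5)/1.6 = 0
  Node 3: (V_3 - V_0)/1.6 + (V_3 - V_1)/82 + (V_3 - 0)/5100 = 0
  Node 4: (V_4 - V_0)/62 + (V_4 - V_1)/130 + (V_4 - 0)/91000 = 0
  Node 5: (V_5 - V_0)/8200 + (V_5 - V_1)/5.1 + (V_5 - V_2)/1.6 = 0
Collecting terms (coefficients in siemens):
  0.7105·V_0 - 0.002564·V_1 - 0.625·V_3 - 0.01613·V_4 - 0.000122·V_5 = 1
  0.2205·V_1 - 0.002564·V_0 - 0.00001613·V_2 - 0.0122·V_3 - 0.007692·V_4 - 0.1961·V_5 = 0
  0.627·V_2 - 0.00001613·V_1 - 0.625·V_5 = 0
  0.6374·V_3 - 0.625·V_0 - 0.0122·V_1 = 0
  0.02383·V_4 - 0.01613·V_0 - 0.007692·V_1 = 0
  0.8212·V_5 - 0.000122·V_0 - 0.1961·V_1 - 0.625·V_2 = 0
Solving these 6 simultaneous equations (Gaussian elimination) gives:
  V_0 = 14.26 V, V_1 = 11.92 V, V_2 = 11.76 V, V_3 = 14.21 V
  V_4 = 13.5 V, V_5 = 11.8 V
R_eq = V_0 / 1 A = 14.26 Ω

Final answer: 14.26 Ω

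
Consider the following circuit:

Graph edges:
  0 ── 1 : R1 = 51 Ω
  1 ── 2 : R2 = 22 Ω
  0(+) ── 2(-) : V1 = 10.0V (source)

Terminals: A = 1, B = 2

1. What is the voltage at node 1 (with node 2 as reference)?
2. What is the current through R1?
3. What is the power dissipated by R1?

Nodal analysis, taking node 2 as the 0 V reference.
Source V1 fixes V_0 = 10 V.
KCL at each unknown node (sum of currents leaving = 0; resistances in Ω):
  Node 1: (V_1 - 10)/51 + (V_1 - 0)/22 = 0
Collecting terms: 0.06506 × V_1 = 0.1961  =>  V_1 = 3.014 V
Part 1:
  Read off the nodal solution: V_1 = 3.014 V
Part 2:
  I_R1 = (V_0 - V_1)/R1 = (10 - 3.014)/51 = 0.137 A
  Magnitude: I_R1 = 0.137 A
Part 3:
  I_R1 = (V_0 - V_1)/R1 = (10 - 3.014)/51 = 0.137 A
  P_R1 = I_R1² × R1 = (0.137)² × 51 = 0.957 W

Final answers:
1. V_1 = 3.014 V
2. I_R1 = 0.137 A
3. P_R1 = 0.957 W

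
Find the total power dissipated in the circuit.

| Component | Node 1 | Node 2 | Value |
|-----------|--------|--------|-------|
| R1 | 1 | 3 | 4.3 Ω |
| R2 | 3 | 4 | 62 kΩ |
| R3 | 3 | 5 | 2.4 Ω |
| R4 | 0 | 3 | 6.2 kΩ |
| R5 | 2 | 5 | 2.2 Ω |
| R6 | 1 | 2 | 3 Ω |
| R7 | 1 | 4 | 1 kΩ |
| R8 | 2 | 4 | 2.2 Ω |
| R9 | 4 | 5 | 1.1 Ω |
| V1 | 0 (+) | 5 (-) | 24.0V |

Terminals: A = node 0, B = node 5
Nodal analysis, taking node 5 as the 0 V reference.
Source V1 fixes V_0 = 24 V.
KCL at each unknown node (sum of currents leaving = 0; resistances in Ω):
  Node 1: (V_1 - V_3)/4.3 + (V_1 - V_2)/3 + (V_1 - V_4)/1000 = 0
  Node 2: (V_2 - 0)/2.2 + (V_2 - V_1)/3 + (V_2 - V_4)/2.2 = 0
  Node 3: (V_3 - V_1)/4.3 + (V_3 - V_4)/62000 + (V_3 - 0)/2.4 + (V_3 - 24)/6200 = 0
  Node 4: (V_4 - V_3)/62000 + (V_4 - V_1)/1000 + (V_4 - V_2)/2.2 + (V_4 - 0)/1.1 = 0
Collecting terms (coefficients in siemens):
  0.5669·V_1 - 0.3333·V_2 - 0.2326·V_3 - 0.001·V_4 = 0
  1.242·V_2 - 0.3333·V_1 - 0.4545·V_4 = 0
  0.6494·V_3 - 0.2326·V_1 - 0.00001613·V_4 = 0.003871
  1.365·V_4 - 0.001·V_1 - 0.4545·V_2 - 0.00001613·V_3 = 0
Solving these 4 simultaneous equations (Gaussian elimination) gives:
  V_1 = 0.003633 V, V_2 = 0.001111 V, V_3 = 0.007262 V, V_4 = 0.0003729 V
Power in each resistor, P = (ΔV)²/R:
  P_R1 = (0.003633 - 0.007262)²/4.3 = 0.000003062 W
  P_R2 = (0.007262 - 0.0003729)²/62000 = 0.0000000007655 W
  P_R3 = (0.007262 - 0)²/2.4 = 0.00002197 W
  P_R4 = (24 - 0.007262)²/6200 = 0.09285 W
  P_R5 = (0.001111 - 0)²/2.2 = 0.0000005612 W
  P_R6 = (0.003633 - 0.001111)²/3 = 0.00000212 W
  P_R7 = (0.003633 - 0.0003729)²/1000 = 0.00000001063 W
  P_R8 = (0.001111 - 0.0003729)²/2.2 = 0.0000002478 W
  P_R9 = (0.0003729 - 0)²/1.1 = 0.0000001264 W
P_total = P_R1 + P_R2 + P_R3 + P_R4 + P_R5 + P_R6 + P_R7 + P_R8 + P_R9 = 0.09288 W

Final answer: 0.09288 W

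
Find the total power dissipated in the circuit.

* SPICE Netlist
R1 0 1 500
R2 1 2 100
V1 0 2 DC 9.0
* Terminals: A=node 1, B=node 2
Nodal analysis, taking node 2 as the 0 V reference.
Source V1 fixes V_0 = 9 V.
KCL at each unknown node (sum of currents leaving = 0; resistances in Ω):
  Node 1: (V_1 - 9)/500 + (V_1 - 0)/100 = 0
Collecting terms: 0.012 × V_1 = 0.018  =>  V_1 = 1.5 V
Power in each resistor, P = (ΔV)²/R:
  P_R1 = (9 - 1.5)²/500 = 0.1125 W
  P_R2 = (1.5 - 0)²/100 = 0.0225 W
P_total = P_R1 + P_R2 = 0.135 W

Final answer: 0.135 W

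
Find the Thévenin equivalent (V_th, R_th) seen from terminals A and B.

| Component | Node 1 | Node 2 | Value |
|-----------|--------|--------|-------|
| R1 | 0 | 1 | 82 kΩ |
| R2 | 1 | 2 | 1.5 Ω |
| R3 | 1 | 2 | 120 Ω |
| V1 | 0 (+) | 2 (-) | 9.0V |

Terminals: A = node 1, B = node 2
Step 1 — V_th is the open-circuit voltage V_A - V_B (nothing connected across the terminals).
Nodal analysis, taking node 2 as the 0 V reference.
Source V1 fixes V_0 = 9 V.
KCL at each unknown node (sum of currents leaving = 0; resistances in Ω):
  Node 1: (V_1 - 9)/82000 + (V_1 - 0)/1.5 + (V_1 - 0)/120 = 0
Collecting terms: 0.675 × V_1 = 0.0001098  =>  V_1 = 0.0001626 V
V_th = V_1 - V_2 = 0.0001626 - 0 = 0.0001626 V
Step 2 — R_th: zero the source — replace V1 by a short circuit (node 2 merges into node 0) — and find the resistance seen between A (node 1) and B (node 0).
Reduce the network between node 1 (A) and node 0 (B) by series/parallel combination:
  Rp1 = R1 ‖ R2 ‖ R3 (parallel, all between nodes 0 and 1) = 1/(1/82000 + 1/1.5 + 1/120) = 1.481 Ω
R_th = 1.481 Ω

Final answer: V_th = 0.0001626 V, R_th = 1.481 Ω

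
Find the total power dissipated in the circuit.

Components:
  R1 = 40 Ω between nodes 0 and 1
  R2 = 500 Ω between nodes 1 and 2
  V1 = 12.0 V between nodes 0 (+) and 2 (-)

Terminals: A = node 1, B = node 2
Nodal analysis, taking node 2 as the 0 V reference.
Source V1 fixes V_0 = 12 V.
KCL at each unknown node (sum of currents leaving = 0; resistances in Ω):
  Node 1: (V_1 - 12)/40 + (V_1 - 0)/500 = 0
Collecting terms: 0.027 × V_1 = 0.3  =>  V_1 = 11.11 V
Power in each resistor, P = (ΔV)²/R:
  P_R1 = (12 - 11.11)²/40 = 0.01975 W
  P_R2 = (11.11 - 0)²/500 = 0.2469 W
P_total = P_R1 + P_R2 = 0.2667 W

Final answer: 0.2667 W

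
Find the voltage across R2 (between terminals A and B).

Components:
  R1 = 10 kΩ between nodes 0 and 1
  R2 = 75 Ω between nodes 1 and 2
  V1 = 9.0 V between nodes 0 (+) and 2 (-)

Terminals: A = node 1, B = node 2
R1 and R2 are in series across V1 (node 0 → node 1 → node 2), and the output A–B is taken across R2, so this is a voltage divider.
Series current: I = V1/(R1 + R2) = 9/(10000 + 75) = 9/10080 = 0.0008933 A
V_R2 = I × R2 = V1 × R2/(R1 + R2) = 9 × 75/10080 = 0.067 V

Final answer: 0.067 V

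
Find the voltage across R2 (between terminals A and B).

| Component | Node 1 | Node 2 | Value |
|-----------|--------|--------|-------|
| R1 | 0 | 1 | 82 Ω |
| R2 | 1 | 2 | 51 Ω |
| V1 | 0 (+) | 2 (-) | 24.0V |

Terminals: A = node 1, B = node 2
R1 and R2 are in series across V1 (node 0 → node 1 → node 2), and the output A–B is taken across R2, so this is a voltage divider.
Series current: I = V1/(R1 + R2) = 24/(82 + 51) = 24/133 = 0.1805 A
V_R2 = I × R2 = V1 × R2/(R1 + R2) = 24 × 51/133 = 9.203 V

Final answer: 9.203 V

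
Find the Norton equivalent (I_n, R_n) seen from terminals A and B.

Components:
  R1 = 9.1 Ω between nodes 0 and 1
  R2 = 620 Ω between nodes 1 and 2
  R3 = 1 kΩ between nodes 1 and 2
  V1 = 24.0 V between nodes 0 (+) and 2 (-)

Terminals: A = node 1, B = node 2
Find the Thévenin equivalent first; then I_n = V_th/R_th and R_n = R_th.
Step 1 — V_th is the open-circuit voltage V_A - V_B (nothing connected across the terminals).
Nodal analysis, taking node 2 as the 0 V reference.
Source V1 fixes V_0 = 24 V.
KCL at each unknown node (sum of currents leaving = 0; resistances in Ω):
  Node 1: (V_1 - 24)/9.1 + (V_1 - 0)/620 + (V_1 - 0)/1000 = 0
Collecting terms: 0.1125 × V_1 = 2.637  =>  V_1 = 23.44 V
V_th = V_1 - V_2 = 23.44 - 0 = 23.44 V
Step 2 — R_th: zero the source — replace V1 by a short circuit (node 2 merges into node 0) — and find the resistance seen between A (node 1) and B (node 0).
Reduce the network between node 1 (A) and node 0 (B) by series/parallel combination:
  Rp1 = R1 ‖ R2 ‖ R3 (parallel, all between nodes 0 and 1) = 1/(1/9.1 + 1/620 + 1/1000) = 8.889 Ω
R_th = 8.889 Ω
I_n = V_th/R_th = 23.44/8.889 = 2.637 A, and R_n = R_th = 8.889 Ω

Final answer: I_n = 2.637 A, R_n = 8.889 Ω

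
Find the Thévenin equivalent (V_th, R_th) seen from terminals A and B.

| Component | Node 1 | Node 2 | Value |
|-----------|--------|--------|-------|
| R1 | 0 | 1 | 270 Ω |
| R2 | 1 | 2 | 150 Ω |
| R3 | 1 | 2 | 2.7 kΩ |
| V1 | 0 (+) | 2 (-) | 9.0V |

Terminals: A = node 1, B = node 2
Step 1 — V_th is the open-circuit voltage V_A - V_B (nothing connected across the terminals).
Nodal analysis, taking node 2 as the 0 V reference.
Source V1 fixes V_0 = 9 V.
KCL at each unknown node (sum of currents leaving = 0; resistances in Ω):
  Node 1: (V_1 - 9)/270 + (V_1 - 0)/150 + (V_1 - 0)/2700 = 0
Collecting terms: 0.01074 × V_1 = 0.03333  =>  V_1 = 3.103 V
V_th = V_1 - V_2 = 3.103 - 0 = 3.103 V
Step 2 — R_th: zero the source — replace V1 by a short circuit (node 2 merges into node 0) — and find the resistance seen between A (node 1) and B (node 0).
Reduce the network between node 1 (A) and node 0 (B) by series/parallel combination:
  Rp1 = R1 ‖ R2 ‖ R3 (parallel, all between nodes 0 and 1) = 1/(1/270 + 1/150 + 1/2700) = 93.1 Ω
R_th = 93.1 Ω

Final answer: V_th = 3.103 V, R_th = 93.1 Ω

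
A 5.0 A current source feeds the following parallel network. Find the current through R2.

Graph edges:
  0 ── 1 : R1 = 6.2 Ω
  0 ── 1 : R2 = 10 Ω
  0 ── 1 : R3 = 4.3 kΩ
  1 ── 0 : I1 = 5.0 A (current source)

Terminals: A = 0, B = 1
All resistors sit directly between nodes 0 and 1, so they are in parallel and share one voltage V; the full source current 5 A splits among them.
1/R_par = 1/6.2 + 1/10 + 1/4300 = 0.2615 S  =>  R_par = 3.824 Ω
V = I × R_par = 5 × 3.824 = 19.12 V
I_R2 = V/R2 = 19.12/10 = 1.912 A

Final answer: 1.912 A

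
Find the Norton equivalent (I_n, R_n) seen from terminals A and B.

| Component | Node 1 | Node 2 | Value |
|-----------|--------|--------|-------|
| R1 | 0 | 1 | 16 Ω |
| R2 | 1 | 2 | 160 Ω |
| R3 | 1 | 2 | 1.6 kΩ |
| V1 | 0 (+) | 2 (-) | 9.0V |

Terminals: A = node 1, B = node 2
Find the Thévenin equivalent first; then I_n = V_th/R_th and R_n = R_th.
Step 1 — V_th is the open-circuit voltage V_A - V_B (nothing connected across the terminals).
Nodal analysis, taking node 2 as the 0 V reference.
Source V1 fixes V_0 = 9 V.
KCL at each unknown node (sum of currents leaving = 0; resistances in Ω):
  Node 1: (V_1 - 9)/16 + (V_1 - 0)/160 + (V_1 - 0)/1600 = 0
Collecting terms: 0.06938 × V_1 = 0.5625  =>  V_1 = 8.108 V
V_th = V_1 - V_2 = 8.108 - 0 = 8.108 V
Step 2 — R_th: zero the source — replace V1 by a short circuit (node 2 merges into node 0) — and find the resistance seen between A (node 1) and B (node 0).
Reduce the network between node 1 (A) and node 0 (B) by series/parallel combination:
  Rp1 = R1 ‖ R2 ‖ R3 (parallel, all between nodes 0 and 1) = 1/(1/16 + 1/160 + 1/1600) = 14.41 Ω
R_th = 14.41 Ω
I_n = V_th/R_th = 8.108/14.41 = 0.5625 A, and R_n = R_th = 14.41 Ω

Final answer: I_n = 0.5625 A, R_n = 14.41 Ω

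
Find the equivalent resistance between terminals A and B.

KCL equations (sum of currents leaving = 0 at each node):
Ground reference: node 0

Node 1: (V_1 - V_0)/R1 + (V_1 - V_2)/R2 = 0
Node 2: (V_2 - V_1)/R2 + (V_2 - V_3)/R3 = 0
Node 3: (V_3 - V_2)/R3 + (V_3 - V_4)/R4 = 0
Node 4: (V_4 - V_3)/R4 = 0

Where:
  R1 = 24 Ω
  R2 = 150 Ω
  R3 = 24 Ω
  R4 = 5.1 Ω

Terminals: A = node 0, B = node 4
Reduce the network between node 0 (A) and node 4 (B) by series/parallel combination:
  Rs1 = R1 + R2 (series, joined only at node 1) = 24 + 150 = 174 Ω
  Rs2 = R3 + Rs1 (series, joined only at node 2) = 24 + 174 = 198 Ω
  Rs3 = R4 + Rs2 (series, joined only at node 3) = 5.1 + 198 = 203.1 Ω
R_eq = 203.1 Ω

Final answer: 203.1 Ω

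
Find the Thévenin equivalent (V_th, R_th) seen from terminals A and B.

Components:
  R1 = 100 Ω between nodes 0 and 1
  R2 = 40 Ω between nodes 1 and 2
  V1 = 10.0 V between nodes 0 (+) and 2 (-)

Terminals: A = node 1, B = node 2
Step 1 — V_th is the open-circuit voltage V_A - V_B (nothing connected across the terminals).
Nodal analysis, taking node 2 as the 0 V reference.
Source V1 fixes V_0 = 10 V.
KCL at each unknown node (sum of currents leaving = 0; resistances in Ω):
  Node 1: (V_1 - 10)/100 + (V_1 - 0)/40 = 0
Collecting terms: 0.035 × V_1 = 0.1  =>  V_1 = 2.857 V
V_th = V_1 - V_2 = 2.857 - 0 = 2.857 V
Step 2 — R_th: zero the source — replace V1 by a short circuit (node 2 merges into node 0) — and find the resistance seen between A (node 1) and B (node 0).
Reduce the network between node 1 (A) and node 0 (B) by series/parallel combination:
  Rp1 = R1 ‖ R2 (parallel, both between nodes 0 and 1) = 1/(1/100 + 1/40) = 28.57 Ω
R_th = 28.57 Ω

Final answer: V_th = 2.857 V, R_th = 28.57 Ω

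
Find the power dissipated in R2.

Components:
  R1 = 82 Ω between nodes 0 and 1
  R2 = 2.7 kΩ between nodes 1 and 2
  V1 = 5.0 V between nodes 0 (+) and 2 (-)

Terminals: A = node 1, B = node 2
Nodal analysis, taking node 2 as the 0 V reference.
Source V1 fixes V_0 = 5 V.
KCL at each unknown node (sum of currents leaving = 0; resistances in Ω):
  Node 1: (V_1 - 5)/82 + (V_1 - 0)/2700 = 0
Collecting terms: 0.01257 × V_1 = 0.06098  =>  V_1 = 4.853 V
I_R2 = (V_1 - V_2)/R2 = (4.853 - 0)/2700 = 0.001797 A
P_R2 = I_R2² × R2 = (0.001797)² × 2700 = 0.008721 W

Final answer: 0.008721 W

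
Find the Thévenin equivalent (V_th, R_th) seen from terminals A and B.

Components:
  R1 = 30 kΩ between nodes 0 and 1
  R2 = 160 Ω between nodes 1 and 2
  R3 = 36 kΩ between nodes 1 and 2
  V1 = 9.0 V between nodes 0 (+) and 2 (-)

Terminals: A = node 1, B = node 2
Step 1 — V_th is the open-circuit voltage V_A - V_B (nothing connected across the terminals).
Nodal analysis, taking node 2 as the 0 V reference.
Source V1 fixes V_0 = 9 V.
KCL at each unknown node (sum of currents leaving = 0; resistances in Ω):
  Node 1: (V_1 - 9)/30000 + (V_1 - 0)/160 + (V_1 - 0)/36000 = 0
Collecting terms: 0.006311 × V_1 = 0.0003  =>  V_1 = 0.04754 V
V_th = V_1 - V_2 = 0.04754 - 0 = 0.04754 V
Step 2 — R_th: zero the source — replace V1 by a short circuit (node 2 merges into node 0) — and find the resistance seen between A (node 1) and B (node 0).
Reduce the network between node 1 (A) and node 0 (B) by series/parallel combination:
  Rp1 = R1 ‖ R2 ‖ R3 (parallel, all between nodes 0 and 1) = 1/(1/30000 + 1/160 + 1/36000) = 158.5 Ω
R_th = 158.5 Ω

Final answer: V_th = 0.04754 V, R_th = 158.5 Ω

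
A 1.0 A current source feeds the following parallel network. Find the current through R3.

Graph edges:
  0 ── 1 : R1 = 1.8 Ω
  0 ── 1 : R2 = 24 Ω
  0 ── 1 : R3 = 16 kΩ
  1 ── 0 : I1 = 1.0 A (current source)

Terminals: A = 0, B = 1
All resistors sit directly between nodes 0 and 1, so they are in parallel and share one voltage V; the full source current 1 A splits among them.
1/R_par = 1/1.8 + 1/24 + 1/16000 = 0.5973 S  =>  R_par = 1.674 Ω
V = I × R_par = 1 × 1.674 = 1.674 V
I_R3 = V/R3 = 1.674/16000 = 0.0001046 A

Final answer: 0.0001046 A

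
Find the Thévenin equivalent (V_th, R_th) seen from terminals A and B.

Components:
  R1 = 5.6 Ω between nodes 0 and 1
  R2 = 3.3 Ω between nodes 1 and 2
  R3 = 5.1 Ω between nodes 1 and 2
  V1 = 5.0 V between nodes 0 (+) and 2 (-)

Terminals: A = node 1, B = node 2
Step 1 — V_th is the open-circuit voltage V_A - V_B (nothing connected across the terminals).
Nodal analysis, taking node 2 as the 0 V reference.
Source V1 fixes V_0 = 5 V.
KCL at each unknown node (sum of currents leaving = 0; resistances in Ω):
  Node 1: (V_1 - 5)/5.6 + (V_1 - 0)/3.3 + (V_1 - 0)/5.1 = 0
Collecting terms: 0.6777 × V_1 = 0.8929  =>  V_1 = 1.318 V
V_th = V_1 - V_2 = 1.318 - 0 = 1.318 V
Step 2 — R_th: zero the source — replace V1 by a short circuit (node 2 merges into node 0) — and find the resistance seen between A (node 1) and B (node 0).
Reduce the network between node 1 (A) and node 0 (B) by series/parallel combination:
  Rp1 = R1 ‖ R2 ‖ R3 (parallel, all between nodes 0 and 1) = 1/(1/5.6 + 1/3.3 + 1/5.1) = 1.476 Ω
R_th = 1.476 Ω

Final answer: V_th = 1.318 V, R_th = 1.476 Ω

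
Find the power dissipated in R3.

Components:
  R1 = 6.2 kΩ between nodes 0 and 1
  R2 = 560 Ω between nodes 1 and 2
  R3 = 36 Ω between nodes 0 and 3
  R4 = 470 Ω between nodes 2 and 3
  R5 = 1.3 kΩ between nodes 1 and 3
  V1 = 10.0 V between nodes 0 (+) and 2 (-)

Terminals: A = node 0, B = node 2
Nodal analysis, taking node 2 as the 0 V reference.
Source V1 fixes V_0 = 10 V.
KCL at each unknown node (sum of currents leaving = 0; resistances in Ω):
  Node 1: (V_1 - 10)/6200 + (V_1 - 0)/560 + (V_1 - V_3)/1300 = 0
  Node 3: (V_3 - 10)/36 + (V_3 - 0)/470 + (V_3 - V_1)/1300 = 0
Collecting terms (coefficients in siemens):
  0.002716·V_1 - 0.0007692·V_3 = 0.001613
  0.03067·V_3 - 0.0007692·V_1 = 0.2778
Determinant D = (0.002716)(0.03067) - (-0.0007692)(-0.0007692) = 0.00008273
V_1 = [(0.001613)(0.03067) - (-0.0007692)(0.2778)]/D = 3.181 V
V_3 = [(0.002716)(0.2778) - (0.001613)(-0.0007692)]/D = 9.135 V
I_R3 = (V_0 - V_3)/R3 = (10 - 9.135)/36 = 0.02402 A
P_R3 = I_R3² × R3 = (0.02402)² × 36 = 0.02077 W

Final answer: 0.02077 W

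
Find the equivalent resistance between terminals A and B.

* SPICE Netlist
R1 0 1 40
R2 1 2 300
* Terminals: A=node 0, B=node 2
Reduce the network between node 0 (A) and node 2 (B) by series/parallel combination:
  Rs1 = R1 + R2 (series, joined only at node 1) = 40 + 300 = 340 Ω
R_eq = 340 Ω

Final answer: 340 Ω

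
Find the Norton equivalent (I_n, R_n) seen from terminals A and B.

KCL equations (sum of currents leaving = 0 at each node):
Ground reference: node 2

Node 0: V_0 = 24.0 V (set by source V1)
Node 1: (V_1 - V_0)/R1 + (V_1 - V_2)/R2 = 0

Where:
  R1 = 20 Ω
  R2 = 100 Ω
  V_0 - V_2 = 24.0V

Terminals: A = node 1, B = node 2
Find the Thévenin equivalent first; then I_n = V_th/R_th and R_n = R_th.
Step 1 — V_th is the open-circuit voltage V_A - V_B (nothing connected across the terminals).
Nodal analysis, taking node 2 as the 0 V reference.
Source V1 fixes V_0 = 24 V.
KCL at each unknown node (sum of currents leaving = 0; resistances in Ω):
  Node 1: (V_1 - 24)/20 + (V_1 - 0)/100 = 0
Collecting terms: 0.06 × V_1 = 1.2  =>  V_1 = 20 V
V_th = V_1 - V_2 = 20 - 0 = 20 V
Step 2 — R_th: zero the source — replace V1 by a short circuit (node 2 merges into node 0) — and find the resistance seen between A (node 1) and B (node 0).
Reduce the network between node 1 (A) and node 0 (B) by series/parallel combination:
  Rp1 = R1 ‖ R2 (parallel, both between nodes 0 and 1) = 1/(1/20 + 1/100) = 16.67 Ω
R_th = 16.67 Ω
I_n = V_th/R_th = 20/16.67 = 1.2 A, and R_n = R_th = 16.67 Ω

Final answer: I_n = 1.2 A, R_n = 16.67 Ω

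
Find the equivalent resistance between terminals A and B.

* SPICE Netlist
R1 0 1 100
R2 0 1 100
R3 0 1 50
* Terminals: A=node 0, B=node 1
Reduce the network between node 0 (A) and node 1 (B) by series/parallel combination:
  Rp1 = R1 ‖ R2 ‖ R3 (parallel, all between nodes 0 and 1) = 1/(1/100 + 1/100 + 1/50) = 25 Ω
R_eq = 25 Ω

Final answer: 25 Ω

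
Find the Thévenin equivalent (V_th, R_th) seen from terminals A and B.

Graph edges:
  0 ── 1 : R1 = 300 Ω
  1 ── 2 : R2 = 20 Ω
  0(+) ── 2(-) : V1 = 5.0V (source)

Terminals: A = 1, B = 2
Step 1 — V_th is the open-circuit voltage V_A - V_B (nothing connected across the terminals).
Nodal analysis, taking node 2 as the 0 V reference.
Source V1 fixes V_0 = 5 V.
KCL at each unknown node (sum of currents leaving = 0; resistances in Ω):
  Node 1: (V_1 - 5)/300 + (V_1 - 0)/20 = 0
Collecting terms: 0.05333 × V_1 = 0.01667  =>  V_1 = 0.3125 V
V_th = V_1 - V_2 = 0.3125 - 0 = 0.3125 V
Step 2 — R_th: zero the source — replace V1 by a short circuit (node 2 merges into node 0) — and find the resistance seen between A (node 1) and B (node 0).
Reduce the network between node 1 (A) and node 0 (B) by series/parallel combination:
  Rp1 = R1 ‖ R2 (parallel, both between nodes 0 and 1) = 1/(1/300 + 1/20) = 18.75 Ω
R_th = 18.75 Ω

Final answer: V_th = 0.3125 V, R_th = 18.75 Ω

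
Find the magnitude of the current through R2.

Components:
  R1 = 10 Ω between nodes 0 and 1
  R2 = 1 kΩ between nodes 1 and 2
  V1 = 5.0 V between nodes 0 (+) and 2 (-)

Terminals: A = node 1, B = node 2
Nodal analysis, taking node 2 as the 0 V reference.
Source V1 fixes V_0 = 5 V.
KCL at each unknown node (sum of currents leaving = 0; resistances in Ω):
  Node 1: (V_1 - 5)/10 + (V_1 - 0)/1000 = 0
Collecting terms: 0.101 × V_1 = 0.5  =>  V_1 = 4.95 V
I_R2 = (V_1 - V_2)/R2 = (4.95 - 0)/1000 = 0.00495 A
|I_R2| = 0.00495 A

Final answer: |I_R2| = 0.00495 A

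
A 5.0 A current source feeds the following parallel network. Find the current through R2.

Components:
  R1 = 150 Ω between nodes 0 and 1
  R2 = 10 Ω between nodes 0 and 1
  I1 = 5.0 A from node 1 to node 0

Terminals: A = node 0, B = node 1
All resistors sit directly between nodes 0 and 1, so they are in parallel and share one voltage V; the full source current 5 A splits among them.
1/R_par = 1/150 + 1/10 = 0.1067 S  =>  R_par = 9.375 Ω
V = I × R_par = 5 × 9.375 = 46.88 V
I_R2 = V/R2 = 46.88/10 = 4.688 A

Final answer: 4.688 A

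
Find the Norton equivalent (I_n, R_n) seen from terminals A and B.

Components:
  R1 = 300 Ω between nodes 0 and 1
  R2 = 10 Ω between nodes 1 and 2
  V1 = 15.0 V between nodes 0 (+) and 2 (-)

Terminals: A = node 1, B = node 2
Find the Thévenin equivalent first; then I_n = V_th/R_th and R_n = R_th.
Step 1 — V_th is the open-circuit voltage V_A - V_B (nothing connected across the terminals).
Nodal analysis, taking node 2 as the 0 V reference.
Source V1 fixes V_0 = 15 V.
KCL at each unknown node (sum of currents leaving = 0; resistances in Ω):
  Node 1: (V_1 - 15)/300 + (V_1 - 0)/10 = 0
Collecting terms: 0.1033 × V_1 = 0.05  =>  V_1 = 0.4839 V
V_th = V_1 - V_2 = 0.4839 - 0 = 0.4839 V
Step 2 — R_th: zero the source — replace V1 by a short circuit (node 2 merges into node 0) — and find the resistance seen between A (node 1) and B (node 0).
Reduce the network between node 1 (A) and node 0 (B) by series/parallel combination:
  Rp1 = R1 ‖ R2 (parallel, both between nodes 0 and 1) = 1/(1/300 + 1/10) = 9.677 Ω
R_th = 9.677 Ω
I_n = V_th/R_th = 0.4839/9.677 = 0.05 A, and R_n = R_th = 9.677 Ω

Final answer: I_n = 0.05 A, R_n = 9.677 Ω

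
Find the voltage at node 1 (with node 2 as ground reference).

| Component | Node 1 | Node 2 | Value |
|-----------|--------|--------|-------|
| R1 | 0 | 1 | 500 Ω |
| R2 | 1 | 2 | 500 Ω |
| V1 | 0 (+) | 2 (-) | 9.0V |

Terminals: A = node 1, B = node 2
Nodal analysis, taking node 2 as the 0 V reference.
Source V1 fixes V_0 = 9 V.
KCL at each unknown node (sum of currents leaving = 0; resistances in Ω):
  Node 1: (V_1 - 9)/500 + (V_1 - 0)/500 = 0
Collecting terms: 0.004 × V_1 = 0.018  =>  V_1 = 4.5 V
The requested potential is V_1 = 4.5 V.

Final answer: V_1 = 4.5 V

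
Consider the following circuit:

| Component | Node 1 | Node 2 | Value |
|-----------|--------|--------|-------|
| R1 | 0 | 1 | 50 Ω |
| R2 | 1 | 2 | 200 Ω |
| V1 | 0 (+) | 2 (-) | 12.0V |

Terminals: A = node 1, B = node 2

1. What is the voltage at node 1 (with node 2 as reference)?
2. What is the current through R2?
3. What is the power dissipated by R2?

Nodal analysis, taking node 2 as the 0 V reference.
Source V1 fixes V_0 = 12 V.
KCL at each unknown node (sum of currents leaving = 0; resistances in Ω):
  Node 1: (V_1 - 12)/50 + (V_1 - 0)/200 = 0
Collecting terms: 0.025 × V_1 = 0.24  =>  V_1 = 9.6 V
Part 1:
  Read off the nodal solution: V_1 = 9.6 V
Part 2:
  I_R2 = (V_1 - V_2)/R2 = (9.6 - 0)/200 = 0.048 A
  Magnitude: I_R2 = 0.048 A
Part 3:
  I_R2 = (V_1 - V_2)/R2 = (9.6 - 0)/200 = 0.048 A
  P_R2 = I_R2² × R2 = (0.048)² × 200 = 0.4608 W

Final answers:
1. V_1 = 9.6 V
2. I_R2 = 0.048 A
3. P_R2 = 0.4608 W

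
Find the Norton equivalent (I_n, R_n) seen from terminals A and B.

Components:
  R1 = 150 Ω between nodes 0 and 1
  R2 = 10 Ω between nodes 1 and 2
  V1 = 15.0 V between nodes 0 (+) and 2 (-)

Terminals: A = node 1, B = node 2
Find the Thévenin equivalent first; then I_n = V_th/R_th and R_n = R_th.
Step 1 — V_th is the open-circuit voltage V_A - V_B (nothing connected across the terminals).
Nodal analysis, taking node 2 as the 0 V reference.
Source V1 fixes V_0 = 15 V.
KCL at each unknown node (sum of currents leaving = 0; resistances in Ω):
  Node 1: (V_1 - 15)/150 + (V_1 - 0)/10 = 0
Collecting terms: 0.1067 × V_1 = 0.1  =>  V_1 = 0.9375 V
V_th = V_1 - V_2 = 0.9375 - 0 = 0.9375 V
Step 2 — R_th: zero the source — replace V1 by a short circuit (node 2 merges into node 0) — and find the resistance seen between A (node 1) and B (node 0).
Reduce the network between node 1 (A) and node 0 (B) by series/parallel combination:
  Rp1 = R1 ‖ R2 (parallel, both between nodes 0 and 1) = 1/(1/150 + 1/10) = 9.375 Ω
R_th = 9.375 Ω
I_n = V_th/R_th = 0.9375/9.375 = 0.1 A, and R_n = R_th = 9.375 Ω

Final answer: I_n = 0.1 A, R_n = 9.375 Ω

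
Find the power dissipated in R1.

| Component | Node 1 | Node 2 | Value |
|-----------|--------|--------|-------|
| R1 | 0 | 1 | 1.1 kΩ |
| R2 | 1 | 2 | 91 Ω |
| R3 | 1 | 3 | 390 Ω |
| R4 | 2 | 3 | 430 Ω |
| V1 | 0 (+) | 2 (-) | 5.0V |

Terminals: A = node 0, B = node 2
Nodal analysis, taking node 2 as the 0 V reference.
Source V1 fixes V_0 = 5 V.
KCL at each unknown node (sum of currents leaving = 0; resistances in Ω):
  Node 1: (V_1 - 5)/1100 + (V_1 - 0)/91 + (V_1 - V_3)/390 = 0
  Node 3: (V_3 - V_1)/390 + (V_3 - 0)/430 = 0
Collecting terms (coefficients in siemens):
  0.01446·V_1 - 0.002564·V_3 = 0.004545
  0.00489·V_3 - 0.002564·V_1 = 0
Determinant D = (0.01446)(0.00489) - (-0.002564)(-0.002564) = 0.00006414
V_1 = [(0.004545)(0.00489) - (-0.002564)(0)]/D = 0.3465 V
V_3 = [(0.01446)(0) - (0.004545)(-0.002564)]/D = 0.1817 V
I_R1 = (V_0 - V_1)/R1 = (5 - 0.3465)/1100 = 0.00423 A
P_R1 = I_R1² × R1 = (0.00423)² × 1100 = 0.01969 W

Final answer: 0.01969 W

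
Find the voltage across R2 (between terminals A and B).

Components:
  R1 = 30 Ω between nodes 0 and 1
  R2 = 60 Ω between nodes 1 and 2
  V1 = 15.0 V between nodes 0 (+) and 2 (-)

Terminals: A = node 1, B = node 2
R1 and R2 are in series across V1 (node 0 → node 1 → node 2), and the output A–B is taken across R2, so this is a voltage divider.
Series current: I = V1/(R1 + R2) = 15/(30 + 60) = 15/90 = 0.1667 A
V_R2 = I × R2 = V1 × R2/(R1 + R2) = 15 × 60/90 = 10 V

Final answer: 10 V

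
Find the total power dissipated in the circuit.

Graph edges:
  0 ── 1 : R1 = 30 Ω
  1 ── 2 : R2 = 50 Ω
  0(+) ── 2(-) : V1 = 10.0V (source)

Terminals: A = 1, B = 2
Nodal analysis, taking node 2 as the 0 V reference.
Source V1 fixes V_0 = 10 V.
KCL at each unknown node (sum of currents leaving = 0; resistances in Ω):
  Node 1: (V_1 - 10)/30 + (V_1 - 0)/50 = 0
Collecting terms: 0.05333 × V_1 = 0.3333  =>  V_1 = 6.25 V
Power in each resistor, P = (ΔV)²/R:
  P_R1 = (10 - 6.25)²/30 = 0.4688 W
  P_R2 = (6.25 - 0)²/50 = 0.7812 W
P_total = P_R1 + P_R2 = 1.25 W

Final answer: 1.25 W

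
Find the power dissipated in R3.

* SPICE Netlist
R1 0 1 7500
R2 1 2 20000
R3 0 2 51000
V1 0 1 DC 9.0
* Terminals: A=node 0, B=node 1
Nodal analysis, taking node 1 as the 0 V reference.
Source V1 fixes V_0 = 9 V.
KCL at each unknown node (sum of currents leaving = 0; resistances in Ω):
  Node 2: (V_2 - 0)/20000 + (V_2 - 9)/51000 = 0
Collecting terms: 0.00006961 × V_2 = 0.0001765  =>  V_2 = 2.535 V
I_R3 = (V_0 - V_2)/R3 = (9 - 2.535)/51000 = 0.0001268 A
P_R3 = I_R3² × R3 = (0.0001268)² × 51000 = 0.0008195 W

Final answer: 0.0008195 W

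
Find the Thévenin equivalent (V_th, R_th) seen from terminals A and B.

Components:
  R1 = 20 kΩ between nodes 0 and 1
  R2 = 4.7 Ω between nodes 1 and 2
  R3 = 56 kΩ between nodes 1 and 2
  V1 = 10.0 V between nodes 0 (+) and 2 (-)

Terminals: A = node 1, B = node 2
Step 1 — V_th is the open-circuit voltage V_A - V_B (nothing connected across the terminals).
Nodal analysis, taking node 2 as the 0 V reference.
Source V1 fixes V_0 = 10 V.
KCL at each unknown node (sum of currents leaving = 0; resistances in Ω):
  Node 1: (V_1 - 10)/20000 + (V_1 - 0)/4.7 + (V_1 - 0)/56000 = 0
Collecting terms: 0.2128 × V_1 = 0.0005  =>  V_1 = 0.002349 V
V_th = V_1 - V_2 = 0.002349 - 0 = 0.002349 V
Step 2 — R_th: zero the source — replace V1 by a short circuit (node 2 merges into node 0) — and find the resistance seen between A (node 1) and B (node 0).
Reduce the network between node 1 (A) and node 0 (B) by series/parallel combination:
  Rp1 = R1 ‖ R2 ‖ R3 (parallel, all between nodes 0 and 1) = 1/(1/20000 + 1/4.7 + 1/56000) = 4.699 Ω
R_th = 4.699 Ω

Final answer: V_th = 0.002349 V, R_th = 4.699 Ω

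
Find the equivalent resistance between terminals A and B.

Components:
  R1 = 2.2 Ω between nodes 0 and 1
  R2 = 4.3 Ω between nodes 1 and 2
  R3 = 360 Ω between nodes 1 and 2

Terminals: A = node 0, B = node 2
Reduce the network between node 0 (A) and node 2 (B) by series/parallel combination:
  Rp1 = R2 ‖ R3 (parallel, both between nodes 1 and 2) = 1/(1/4.3 + 1/360) = 4.249 Ω
  Rs1 = R1 + Rp1 (series, joined only at node 1) = 2.2 + 4.249 = 6.449 Ω
R_eq = 6.449 Ω

Final answer: 6.449 Ω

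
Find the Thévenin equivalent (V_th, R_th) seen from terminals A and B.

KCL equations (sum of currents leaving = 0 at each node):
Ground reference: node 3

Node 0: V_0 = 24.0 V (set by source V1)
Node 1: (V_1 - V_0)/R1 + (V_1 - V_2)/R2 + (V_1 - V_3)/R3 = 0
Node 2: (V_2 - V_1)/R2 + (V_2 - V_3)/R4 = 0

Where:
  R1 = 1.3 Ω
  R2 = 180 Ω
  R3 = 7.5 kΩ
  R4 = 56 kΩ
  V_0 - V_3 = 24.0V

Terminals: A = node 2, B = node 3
Step 1 — V_th is the open-circuit voltage V_A - V_B (nothing connected across the terminals).
Nodal analysis, taking node 3 as the 0 V reference.
Source V1 fixes V_0 = 24 V.
KCL at each unknown node (sum of currents leaving = 0; resistances in Ω):
  Node 1: (V_1 - 24)/1.3 + (V_1 - V_2)/180 + (V_1 - 0)/7500 = 0
  Node 2: (V_2 - V_1)/180 + (V_2 - 0)/56000 = 0
Collecting terms (coefficients in siemens):
  0.7749·V_1 - 0.005556·V_2 = 18.46
  0.005573·V_2 - 0.005556·V_1 = 0
Determinant D = (0.7749)(0.005573) - (-0.005556)(-0.005556) = 0.004288
V_1 = [(18.46)(0.005573) - (-0.005556)(0)]/D = 24 V
V_2 = [(0.7749)(0) - (18.46)(-0.005556)]/D = 23.92 V
V_th = V_2 - V_3 = 23.92 - 0 = 23.92 V
Step 2 — R_th: zero the source — replace V1 by a short circuit (node 3 merges into node 0) — and find the resistance seen between A (node 2) and B (node 0).
Reduce the network between node 2 (A) and node 0 (B) by series/parallel combination:
  Rp1 = R1 ‖ R3 (parallel, both between nodes 0 and 1) = 1/(1/1.3 + 1/7500) = 1.3 Ω
  Rs1 = R2 + Rp1 (series, joined only at node 1) = 180 + 1.3 = 181.3 Ω
  Rp2 = R4 ‖ Rs1 (parallel, both between nodes 0 and 2) = 1/(1/56000 + 1/181.3) = 180.7 Ω
R_th = 180.7 Ω

Final answer: V_th = 23.92 V, R_th = 180.7 Ω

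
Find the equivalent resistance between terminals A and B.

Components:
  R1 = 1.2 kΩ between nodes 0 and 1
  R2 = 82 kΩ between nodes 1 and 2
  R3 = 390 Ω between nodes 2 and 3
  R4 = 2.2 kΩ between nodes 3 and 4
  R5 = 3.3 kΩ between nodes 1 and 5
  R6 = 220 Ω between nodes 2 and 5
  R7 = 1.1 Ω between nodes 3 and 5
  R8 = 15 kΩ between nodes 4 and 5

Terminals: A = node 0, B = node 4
The network is not a plain series/parallel combination. Inject a 1 A test current into terminal A (node 0) and return it from terminal B (node 4); then R_eq = V_A / (1 A).
Nodal analysis, taking node 4 as the 0 V reference.
Current source I_test pushes 1 A into node 0 and draws it out of node 4.
KCL at each unknown node (sum of currents leaving = 0; resistances in Ω):
  Node 0: (V_0 - V_1)/1200 - 1 = 0
  Node 1: (V_1 - V_0)/1200 + (V_1 - V_2)/82000 + (V_1 - V_5)/3300 = 0
  Node 2: (V_2 - V_1)/82000 + (V_2 - V_3)/390 + (V_2 - V_5)/220 = 0
  Node 3: (V_3 - V_2)/390 + (V_3 - 0)/2200 + (V_3 - V_5)/1.1 = 0
  Node 5: (V_5 - V_1)/3300 + (V_5 - V_2)/220 + (V_5 - V_3)/1.1 + (V_5 - 0)/15000 = 0
Collecting terms (coefficients in siemens):
  0.0008333·V_0 - 0.0008333·V_1 = 1
  0.001149·V_1 - 0.0008333·V_0 - 0.0000122·V_2 - 0.000303·V_5 = 0
  0.007122·V_2 - 0.0000122·V_1 - 0.002564·V_3 - 0.004545·V_5 = 0
  0.9121·V_3 - 0.002564·V_2 - 0.9091·V_5 = 0
  0.914·V_5 - 0.000303·V_1 - 0.004545·V_2 - 0.9091·V_3 = 0
Solving these 5 simultaneous equations (Gaussian elimination) gives:
  V_0 = 6292 V, V_1 = 5092 V, V_2 = 1925 V, V_3 = 1918 V
  V_5 = 1919 V
R_eq = V_0 / 1 A = 6292 Ω = 6.292 kΩ

Final answer: 6.292 kΩ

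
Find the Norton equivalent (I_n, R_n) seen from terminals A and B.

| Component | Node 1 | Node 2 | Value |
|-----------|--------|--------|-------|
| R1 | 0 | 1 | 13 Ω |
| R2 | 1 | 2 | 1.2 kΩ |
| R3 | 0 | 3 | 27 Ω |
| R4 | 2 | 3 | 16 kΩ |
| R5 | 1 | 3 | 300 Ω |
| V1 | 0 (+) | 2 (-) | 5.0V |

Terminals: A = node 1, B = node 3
Find the Thévenin equivalent first; then I_n = V_th/R_th and R_n = R_th.
Step 1 — V_th is the open-circuit voltage V_A - V_B (nothing connected across the terminals).
Nodal analysis, taking node 2 as the 0 V reference.
Source V1 fixes V_0 = 5 V.
KCL at each unknown node (sum of currents leaving = 0; resistances in Ω):
  Node 1: (V_1 - 5)/13 + (V_1 - 0)/1200 + (V_1 - V_3)/300 = 0
  Node 3: (V_3 - 5)/27 + (V_3 - 0)/16000 + (V_3 - V_1)/300 = 0
Collecting terms (coefficients in siemens):
  0.08109·V_1 - 0.003333·V_3 = 0.3846
  0.04043·V_3 - 0.003333·V_1 = 0.1852
Determinant D = (0.08109)(0.04043) - (-0.003333)(-0.003333) = 0.003268
V_1 = [(0.3846)(0.04043) - (-0.003333)(0.1852)]/D = 4.948 V
V_3 = [(0.08109)(0.1852) - (0.3846)(-0.003333)]/D = 4.988 V
V_th = V_1 - V_3 = 4.948 - 4.988 = -0.03987 V
Step 2 — R_th: zero the source — replace V1 by a short circuit (node 2 merges into node 0) — and find the resistance seen between A (node 1) and B (node 3).
Reduce the network between node 1 (A) and node 3 (B) by series/parallel combination:
  Rp1 = R1 ‖ R2 (parallel, both between nodes 0 and 1) = 1/(1/13 + 1/1200) = 12.86 Ω
  Rp2 = R3 ‖ R4 (parallel, both between nodes 0 and 3) = 1/(1/27 + 1/16000) = 26.95 Ω
  Rs1 = Rp1 + Rp2 (series, joined only at node 0) = 12.86 + 26.95 = 39.82 Ω
  Rp3 = R5 ‖ Rs1 (parallel, both between nodes 1 and 3) = 1/(1/300 + 1/39.82) = 35.15 Ω
R_th = 35.15 Ω
I_n = V_th/R_th = -0.03987/35.15 = -0.001134 A, and R_n = R_th = 35.15 Ω

Final answer: I_n = -0.001134 A, R_n = 35.15 Ω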